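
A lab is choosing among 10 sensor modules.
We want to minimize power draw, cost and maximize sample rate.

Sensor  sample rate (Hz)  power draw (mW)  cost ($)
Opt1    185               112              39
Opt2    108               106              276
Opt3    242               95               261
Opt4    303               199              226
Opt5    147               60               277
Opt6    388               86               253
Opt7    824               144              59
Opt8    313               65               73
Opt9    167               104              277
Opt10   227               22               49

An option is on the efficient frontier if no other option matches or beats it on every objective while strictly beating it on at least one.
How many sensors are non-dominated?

5

Opt1: not dominated (best cost).
Opt2: dominated by Opt3 (sample rate 242≥108, power draw 95≤106, cost 261≤276).
Opt3: dominated by Opt6 (sample rate 388≥242, power draw 86≤95, cost 253≤261).
Opt4: dominated by Opt7 (sample rate 824≥303, power draw 144≤199, cost 59≤226).
Opt5: dominated by Opt10 (sample rate 227≥147, power draw 22≤60, cost 49≤277).
Opt6: not dominated.
Opt7: not dominated (best sample rate).
Opt8: not dominated.
Opt9: dominated by Opt3 (sample rate 242≥167, power draw 95≤104, cost 261≤277).
Opt10: not dominated (best power draw).
Pareto-optimal: Opt1, Opt6, Opt7, Opt8, Opt10 → 5.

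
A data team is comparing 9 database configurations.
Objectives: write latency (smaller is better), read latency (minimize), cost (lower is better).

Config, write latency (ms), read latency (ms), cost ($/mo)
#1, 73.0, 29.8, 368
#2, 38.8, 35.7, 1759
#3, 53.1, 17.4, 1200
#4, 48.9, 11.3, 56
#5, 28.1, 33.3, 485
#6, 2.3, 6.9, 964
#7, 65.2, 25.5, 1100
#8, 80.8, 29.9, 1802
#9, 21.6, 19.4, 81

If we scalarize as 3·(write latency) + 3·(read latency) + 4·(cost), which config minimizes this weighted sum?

#4

#1: 3·73.0 + 3·29.8 + 4·368 = 1780.4
#2: 3·38.8 + 3·35.7 + 4·1759 = 7259.5
#3: 3·53.1 + 3·17.4 + 4·1200 = 5011.5
#4: 3·48.9 + 3·11.3 + 4·56 = 404.6
#5: 3·28.1 + 3·33.3 + 4·485 = 2124.2
#6: 3·2.3 + 3·6.9 + 4·964 = 3883.6
#7: 3·65.2 + 3·25.5 + 4·1100 = 4672.1
#8: 3·80.8 + 3·29.9 + 4·1802 = 7540.1
#9: 3·21.6 + 3·19.4 + 4·81 = 447.0
Lowest: #4 at 404.6.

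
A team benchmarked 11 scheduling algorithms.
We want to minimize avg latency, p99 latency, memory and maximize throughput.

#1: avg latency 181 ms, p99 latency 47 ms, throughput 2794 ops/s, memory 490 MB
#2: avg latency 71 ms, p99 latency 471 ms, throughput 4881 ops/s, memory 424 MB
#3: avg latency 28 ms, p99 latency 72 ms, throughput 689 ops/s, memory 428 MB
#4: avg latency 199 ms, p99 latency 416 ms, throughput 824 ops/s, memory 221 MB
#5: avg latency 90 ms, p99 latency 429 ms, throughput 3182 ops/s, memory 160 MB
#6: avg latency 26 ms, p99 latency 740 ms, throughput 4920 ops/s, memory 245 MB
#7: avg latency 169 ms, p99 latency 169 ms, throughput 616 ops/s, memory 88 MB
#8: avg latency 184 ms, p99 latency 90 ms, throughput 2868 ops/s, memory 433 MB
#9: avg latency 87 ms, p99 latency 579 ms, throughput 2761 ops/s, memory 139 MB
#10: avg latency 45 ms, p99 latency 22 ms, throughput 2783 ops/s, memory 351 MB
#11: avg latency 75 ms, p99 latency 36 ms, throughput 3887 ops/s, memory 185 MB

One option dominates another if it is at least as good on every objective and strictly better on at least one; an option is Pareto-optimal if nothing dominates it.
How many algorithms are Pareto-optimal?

#1: dominated by #11 (avg latency 75≤181, p99 latency 36≤47, throughput 3887≥2794, memory 185≤490).
#2: not dominated.
#3: not dominated.
#4: dominated by #11 (avg latency 75≤199, p99 latency 36≤416, throughput 3887≥824, memory 185≤221).
#5: not dominated.
#6: not dominated (best avg latency).
#7: not dominated (best memory).
#8: dominated by #11 (avg latency 75≤184, p99 latency 36≤90, throughput 3887≥2868, memory 185≤433).
#9: not dominated.
#10: not dominated (best p99 latency).
#11: not dominated.
Pareto-optimal: #2, #3, #5, #6, #7, #9, #10, #11 → 8.

8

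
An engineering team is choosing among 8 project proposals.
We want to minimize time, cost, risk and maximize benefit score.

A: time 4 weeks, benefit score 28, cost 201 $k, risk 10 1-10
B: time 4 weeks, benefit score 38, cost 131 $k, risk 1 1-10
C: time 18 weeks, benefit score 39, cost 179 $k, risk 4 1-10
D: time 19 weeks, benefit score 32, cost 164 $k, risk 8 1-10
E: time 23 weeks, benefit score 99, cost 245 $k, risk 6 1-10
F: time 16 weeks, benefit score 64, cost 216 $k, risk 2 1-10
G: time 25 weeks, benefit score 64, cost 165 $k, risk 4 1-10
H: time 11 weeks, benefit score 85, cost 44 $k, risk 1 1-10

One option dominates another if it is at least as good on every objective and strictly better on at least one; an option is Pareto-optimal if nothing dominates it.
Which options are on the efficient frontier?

B, E, H

A: dominated by B (time 4≤4, benefit score 38≥28, cost 131≤201, risk 1≤10).
B: not dominated.
C: dominated by H (time 11≤18, benefit score 85≥39, cost 44≤179, risk 1≤4).
D: dominated by B (time 4≤19, benefit score 38≥32, cost 131≤164, risk 1≤8).
E: not dominated (best benefit score).
F: dominated by H (time 11≤16, benefit score 85≥64, cost 44≤216, risk 1≤2).
G: dominated by H (time 11≤25, benefit score 85≥64, cost 44≤165, risk 1≤4).
H: not dominated (best cost).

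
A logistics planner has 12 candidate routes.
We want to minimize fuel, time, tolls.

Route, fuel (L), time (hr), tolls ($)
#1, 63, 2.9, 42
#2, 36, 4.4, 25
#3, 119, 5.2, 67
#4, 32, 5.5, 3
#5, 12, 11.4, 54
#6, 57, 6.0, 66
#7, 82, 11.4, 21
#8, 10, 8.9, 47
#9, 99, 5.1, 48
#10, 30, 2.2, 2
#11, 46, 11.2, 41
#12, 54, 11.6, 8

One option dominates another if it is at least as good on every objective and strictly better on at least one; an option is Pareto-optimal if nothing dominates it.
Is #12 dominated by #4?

Yes

#4 vs #12: fuel 32≤54, time 5.5≤11.6, tolls 3≤8 — #4 is at least as good on every objective with at least one strict improvement.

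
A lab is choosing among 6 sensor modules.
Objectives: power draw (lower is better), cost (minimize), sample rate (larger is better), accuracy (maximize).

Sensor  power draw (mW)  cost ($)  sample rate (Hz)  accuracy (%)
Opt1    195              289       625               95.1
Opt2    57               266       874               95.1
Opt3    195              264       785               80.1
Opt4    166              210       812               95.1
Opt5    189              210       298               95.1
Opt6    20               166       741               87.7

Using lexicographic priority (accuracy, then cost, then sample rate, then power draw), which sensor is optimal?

First maximize accuracy: best is 95.1, kept {Opt1, Opt2, Opt4, Opt5}.
Then minimize cost: best is 210, kept {Opt4, Opt5}.
Then maximize sample rate: best is 812, kept {Opt4}.

Opt4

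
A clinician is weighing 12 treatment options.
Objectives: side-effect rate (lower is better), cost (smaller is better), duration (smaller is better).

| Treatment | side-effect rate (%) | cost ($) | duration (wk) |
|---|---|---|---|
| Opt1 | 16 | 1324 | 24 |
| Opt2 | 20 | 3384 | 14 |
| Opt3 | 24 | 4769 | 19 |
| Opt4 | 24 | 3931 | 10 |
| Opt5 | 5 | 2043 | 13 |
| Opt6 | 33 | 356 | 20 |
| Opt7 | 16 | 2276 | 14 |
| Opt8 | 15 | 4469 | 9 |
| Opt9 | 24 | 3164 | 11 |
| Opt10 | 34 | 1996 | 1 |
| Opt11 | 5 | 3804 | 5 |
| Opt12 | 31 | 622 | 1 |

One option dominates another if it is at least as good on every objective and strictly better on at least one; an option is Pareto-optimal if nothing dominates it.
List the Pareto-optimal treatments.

Opt1: not dominated.
Opt2: dominated by Opt5 (side-effect rate 5≤20, cost 2043≤3384, duration 13≤14).
Opt3: dominated by Opt2 (side-effect rate 20≤24, cost 3384≤4769, duration 14≤19).
Opt4: dominated by Opt11 (side-effect rate 5≤24, cost 3804≤3931, duration 5≤10).
Opt5: not dominated.
Opt6: not dominated (best cost).
Opt7: dominated by Opt5 (side-effect rate 5≤16, cost 2043≤2276, duration 13≤14).
Opt8: dominated by Opt11 (side-effect rate 5≤15, cost 3804≤4469, duration 5≤9).
Opt9: not dominated.
Opt10: dominated by Opt12 (side-effect rate 31≤34, cost 622≤1996, duration 1≤1).
Opt11: not dominated.
Opt12: not dominated.

Opt1, Opt5, Opt6, Opt9, Opt11, Opt12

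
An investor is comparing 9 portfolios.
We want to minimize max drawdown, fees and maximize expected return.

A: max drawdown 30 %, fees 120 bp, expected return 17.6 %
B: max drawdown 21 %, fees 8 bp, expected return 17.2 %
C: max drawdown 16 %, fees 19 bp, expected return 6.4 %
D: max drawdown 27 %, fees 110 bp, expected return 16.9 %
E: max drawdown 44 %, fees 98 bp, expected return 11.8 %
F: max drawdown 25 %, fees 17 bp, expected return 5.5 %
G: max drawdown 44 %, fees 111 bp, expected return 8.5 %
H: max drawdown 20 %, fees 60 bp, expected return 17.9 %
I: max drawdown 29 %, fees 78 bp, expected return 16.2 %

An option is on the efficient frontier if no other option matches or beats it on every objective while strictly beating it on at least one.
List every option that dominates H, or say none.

none

A: worse on max drawdown (30 vs 20).
B: worse on max drawdown (21 vs 20).
C: worse on expected return (6.4 vs 17.9).
D: worse on max drawdown (27 vs 20).
E: worse on max drawdown (44 vs 20).
F: worse on max drawdown (25 vs 20).
G: worse on max drawdown (44 vs 20).
I: worse on max drawdown (29 vs 20).
No option dominates H.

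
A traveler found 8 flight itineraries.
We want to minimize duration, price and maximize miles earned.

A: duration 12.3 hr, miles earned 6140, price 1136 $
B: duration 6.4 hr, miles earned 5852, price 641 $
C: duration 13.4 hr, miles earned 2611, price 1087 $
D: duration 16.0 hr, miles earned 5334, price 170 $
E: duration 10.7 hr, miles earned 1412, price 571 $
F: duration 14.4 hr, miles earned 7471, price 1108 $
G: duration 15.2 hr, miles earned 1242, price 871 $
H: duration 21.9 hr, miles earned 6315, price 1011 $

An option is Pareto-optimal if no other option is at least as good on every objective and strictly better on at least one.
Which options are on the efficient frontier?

A, B, D, E, F, H

A: not dominated.
B: not dominated (best duration).
C: dominated by B (duration 6.4≤13.4, miles earned 5852≥2611, price 641≤1087).
D: not dominated (best price).
E: not dominated.
F: not dominated (best miles earned).
G: dominated by B (duration 6.4≤15.2, miles earned 5852≥1242, price 641≤871).
H: not dominated.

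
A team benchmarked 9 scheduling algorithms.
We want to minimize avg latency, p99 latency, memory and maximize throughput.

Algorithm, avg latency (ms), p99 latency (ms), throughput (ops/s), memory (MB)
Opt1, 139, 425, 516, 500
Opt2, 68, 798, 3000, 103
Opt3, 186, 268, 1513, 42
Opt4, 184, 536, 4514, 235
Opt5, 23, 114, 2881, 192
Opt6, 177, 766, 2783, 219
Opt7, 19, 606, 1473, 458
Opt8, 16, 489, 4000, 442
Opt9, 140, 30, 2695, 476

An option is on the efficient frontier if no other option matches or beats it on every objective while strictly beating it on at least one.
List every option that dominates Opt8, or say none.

none

Opt1: worse on avg latency (139 vs 16).
Opt2: worse on avg latency (68 vs 16).
Opt3: worse on avg latency (186 vs 16).
Opt4: worse on avg latency (184 vs 16).
Opt5: worse on avg latency (23 vs 16).
Opt6: worse on avg latency (177 vs 16).
Opt7: worse on avg latency (19 vs 16).
Opt9: worse on avg latency (140 vs 16).
No option dominates Opt8.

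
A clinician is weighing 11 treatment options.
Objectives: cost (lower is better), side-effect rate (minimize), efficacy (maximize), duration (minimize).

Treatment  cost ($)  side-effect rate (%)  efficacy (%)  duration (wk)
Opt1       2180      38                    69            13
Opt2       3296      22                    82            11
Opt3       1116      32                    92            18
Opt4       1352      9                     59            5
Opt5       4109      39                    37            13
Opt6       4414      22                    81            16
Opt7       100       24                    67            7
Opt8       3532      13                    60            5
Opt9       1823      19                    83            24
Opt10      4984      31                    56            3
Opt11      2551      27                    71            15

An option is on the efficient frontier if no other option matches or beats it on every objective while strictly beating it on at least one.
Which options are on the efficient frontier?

Opt1, Opt2, Opt3, Opt4, Opt7, Opt8, Opt9, Opt10, Opt11

Opt1: not dominated.
Opt2: not dominated.
Opt3: not dominated (best efficacy).
Opt4: not dominated (best side-effect rate).
Opt5: dominated by Opt1 (cost 2180≤4109, side-effect rate 38≤39, efficacy 69≥37, duration 13≤13).
Opt6: dominated by Opt2 (cost 3296≤4414, side-effect rate 22≤22, efficacy 82≥81, duration 11≤16).
Opt7: not dominated (best cost).
Opt8: not dominated.
Opt9: not dominated.
Opt10: not dominated (best duration).
Opt11: not dominated.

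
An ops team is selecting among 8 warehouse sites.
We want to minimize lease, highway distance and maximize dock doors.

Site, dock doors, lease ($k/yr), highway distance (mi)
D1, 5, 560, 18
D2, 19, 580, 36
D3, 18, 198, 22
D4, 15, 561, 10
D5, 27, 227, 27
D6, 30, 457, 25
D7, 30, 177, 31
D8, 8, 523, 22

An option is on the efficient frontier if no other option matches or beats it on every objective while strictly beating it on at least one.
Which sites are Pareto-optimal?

D1, D3, D4, D5, D6, D7

D1: not dominated.
D2: dominated by D5 (dock doors 27≥19, lease 227≤580, highway distance 27≤36).
D3: not dominated.
D4: not dominated (best highway distance).
D5: not dominated.
D6: not dominated.
D7: not dominated (best lease).
D8: dominated by D3 (dock doors 18≥8, lease 198≤523, highway distance 22≤22).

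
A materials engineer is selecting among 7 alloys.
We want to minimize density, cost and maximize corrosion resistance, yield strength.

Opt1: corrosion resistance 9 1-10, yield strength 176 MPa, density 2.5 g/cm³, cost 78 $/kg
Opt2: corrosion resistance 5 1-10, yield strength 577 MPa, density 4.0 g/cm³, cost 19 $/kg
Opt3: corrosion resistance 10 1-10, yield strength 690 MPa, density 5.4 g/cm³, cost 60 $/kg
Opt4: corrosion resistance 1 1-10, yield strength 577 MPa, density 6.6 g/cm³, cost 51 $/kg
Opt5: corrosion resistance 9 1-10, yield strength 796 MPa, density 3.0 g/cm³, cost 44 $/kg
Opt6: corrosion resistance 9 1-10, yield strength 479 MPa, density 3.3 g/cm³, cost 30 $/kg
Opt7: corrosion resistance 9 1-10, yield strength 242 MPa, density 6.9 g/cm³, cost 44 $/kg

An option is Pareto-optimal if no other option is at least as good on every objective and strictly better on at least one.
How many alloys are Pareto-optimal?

Opt1: not dominated (best density).
Opt2: not dominated (best cost).
Opt3: not dominated (best corrosion resistance).
Opt4: dominated by Opt2 (corrosion resistance 5≥1, yield strength 577≥577, density 4.0≤6.6, cost 19≤51).
Opt5: not dominated (best yield strength).
Opt6: not dominated.
Opt7: dominated by Opt5 (corrosion resistance 9≥9, yield strength 796≥242, density 3.0≤6.9, cost 44≤44).
Pareto-optimal: Opt1, Opt2, Opt3, Opt5, Opt6 → 5.

5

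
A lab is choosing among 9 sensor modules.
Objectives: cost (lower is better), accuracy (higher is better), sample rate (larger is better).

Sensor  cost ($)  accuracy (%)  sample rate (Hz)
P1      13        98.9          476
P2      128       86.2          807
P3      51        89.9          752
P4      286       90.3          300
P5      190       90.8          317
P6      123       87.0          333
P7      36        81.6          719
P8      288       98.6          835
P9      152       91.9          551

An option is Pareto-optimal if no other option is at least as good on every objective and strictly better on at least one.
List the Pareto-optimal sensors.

P1, P2, P3, P7, P8, P9

P1: not dominated (best cost).
P2: not dominated.
P3: not dominated.
P4: dominated by P1 (cost 13≤286, accuracy 98.9≥90.3, sample rate 476≥300).
P5: dominated by P1 (cost 13≤190, accuracy 98.9≥90.8, sample rate 476≥317).
P6: dominated by P1 (cost 13≤123, accuracy 98.9≥87.0, sample rate 476≥333).
P7: not dominated.
P8: not dominated (best sample rate).
P9: not dominated.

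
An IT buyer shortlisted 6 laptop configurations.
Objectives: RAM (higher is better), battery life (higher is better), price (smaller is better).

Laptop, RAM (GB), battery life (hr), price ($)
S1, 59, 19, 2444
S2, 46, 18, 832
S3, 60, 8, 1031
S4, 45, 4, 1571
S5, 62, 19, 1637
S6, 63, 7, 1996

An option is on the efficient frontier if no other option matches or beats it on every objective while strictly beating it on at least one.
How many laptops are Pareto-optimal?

S1: dominated by S5 (RAM 62≥59, battery life 19≥19, price 1637≤2444).
S2: not dominated (best price).
S3: not dominated.
S4: dominated by S2 (RAM 46≥45, battery life 18≥4, price 832≤1571).
S5: not dominated.
S6: not dominated (best RAM).
Pareto-optimal: S2, S3, S5, S6 → 4.

4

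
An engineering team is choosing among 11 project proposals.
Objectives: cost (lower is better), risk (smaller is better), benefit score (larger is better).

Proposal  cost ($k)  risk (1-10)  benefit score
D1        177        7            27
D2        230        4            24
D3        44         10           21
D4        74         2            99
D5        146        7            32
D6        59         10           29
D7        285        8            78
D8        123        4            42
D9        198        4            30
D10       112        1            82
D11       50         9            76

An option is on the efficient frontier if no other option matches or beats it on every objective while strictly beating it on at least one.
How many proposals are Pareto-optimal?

4

D1: dominated by D4 (cost 74≤177, risk 2≤7, benefit score 99≥27).
D2: dominated by D4 (cost 74≤230, risk 2≤4, benefit score 99≥24).
D3: not dominated (best cost).
D4: not dominated (best benefit score).
D5: dominated by D4 (cost 74≤146, risk 2≤7, benefit score 99≥32).
D6: dominated by D11 (cost 50≤59, risk 9≤10, benefit score 76≥29).
D7: dominated by D4 (cost 74≤285, risk 2≤8, benefit score 99≥78).
D8: dominated by D4 (cost 74≤123, risk 2≤4, benefit score 99≥42).
D9: dominated by D4 (cost 74≤198, risk 2≤4, benefit score 99≥30).
D10: not dominated (best risk).
D11: not dominated.
Pareto-optimal: D3, D4, D10, D11 → 4.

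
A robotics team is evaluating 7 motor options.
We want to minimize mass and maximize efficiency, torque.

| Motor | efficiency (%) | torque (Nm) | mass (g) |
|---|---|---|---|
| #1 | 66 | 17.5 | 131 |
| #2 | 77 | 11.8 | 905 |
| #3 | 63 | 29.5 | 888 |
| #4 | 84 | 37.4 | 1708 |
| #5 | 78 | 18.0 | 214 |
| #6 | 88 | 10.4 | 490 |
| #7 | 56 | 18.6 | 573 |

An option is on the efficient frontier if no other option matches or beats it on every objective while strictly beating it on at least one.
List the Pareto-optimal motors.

#1, #3, #4, #5, #6, #7

#1: not dominated (best mass).
#2: dominated by #5 (efficiency 78≥77, torque 18.0≥11.8, mass 214≤905).
#3: not dominated.
#4: not dominated (best torque).
#5: not dominated.
#6: not dominated (best efficiency).
#7: not dominated.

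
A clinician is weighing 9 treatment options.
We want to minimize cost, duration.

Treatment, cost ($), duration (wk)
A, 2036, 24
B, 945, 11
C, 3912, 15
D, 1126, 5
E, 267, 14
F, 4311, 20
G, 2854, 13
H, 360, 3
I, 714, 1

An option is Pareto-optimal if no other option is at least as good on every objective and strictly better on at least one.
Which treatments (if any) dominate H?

none

A: worse on cost (2036 vs 360).
B: worse on cost (945 vs 360).
C: worse on cost (3912 vs 360).
D: worse on cost (1126 vs 360).
E: worse on duration (14 vs 3).
F: worse on cost (4311 vs 360).
G: worse on cost (2854 vs 360).
I: worse on cost (714 vs 360).
No option dominates H.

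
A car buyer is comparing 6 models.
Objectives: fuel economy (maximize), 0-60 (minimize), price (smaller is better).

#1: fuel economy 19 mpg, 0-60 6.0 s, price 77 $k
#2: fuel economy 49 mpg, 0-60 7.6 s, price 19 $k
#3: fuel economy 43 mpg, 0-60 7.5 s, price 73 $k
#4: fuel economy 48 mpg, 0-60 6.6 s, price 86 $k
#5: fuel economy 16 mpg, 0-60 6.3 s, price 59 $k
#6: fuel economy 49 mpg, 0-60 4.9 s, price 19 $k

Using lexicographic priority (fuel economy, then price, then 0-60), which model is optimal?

#6

First maximize fuel economy: best is 49, kept {#2, #6}.
Then minimize price: best is 19, kept {#2, #6}.
Then minimize 0-60: best is 4.9, kept {#6}.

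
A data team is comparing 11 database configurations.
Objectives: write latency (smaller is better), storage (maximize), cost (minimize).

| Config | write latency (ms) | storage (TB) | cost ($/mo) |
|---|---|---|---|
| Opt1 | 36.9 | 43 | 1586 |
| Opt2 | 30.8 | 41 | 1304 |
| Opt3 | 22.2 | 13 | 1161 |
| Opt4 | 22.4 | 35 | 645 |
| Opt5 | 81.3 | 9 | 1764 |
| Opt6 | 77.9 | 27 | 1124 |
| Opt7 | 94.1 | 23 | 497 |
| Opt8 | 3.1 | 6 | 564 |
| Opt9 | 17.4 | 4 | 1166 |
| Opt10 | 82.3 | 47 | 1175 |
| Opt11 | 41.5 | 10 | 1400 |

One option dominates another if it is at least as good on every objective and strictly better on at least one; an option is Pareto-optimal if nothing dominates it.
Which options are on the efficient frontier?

Opt1, Opt2, Opt3, Opt4, Opt7, Opt8, Opt10

Opt1: not dominated.
Opt2: not dominated.
Opt3: not dominated.
Opt4: not dominated.
Opt5: dominated by Opt1 (write latency 36.9≤81.3, storage 43≥9, cost 1586≤1764).
Opt6: dominated by Opt4 (write latency 22.4≤77.9, storage 35≥27, cost 645≤1124).
Opt7: not dominated (best cost).
Opt8: not dominated (best write latency).
Opt9: dominated by Opt8 (write latency 3.1≤17.4, storage 6≥4, cost 564≤1166).
Opt10: not dominated (best storage).
Opt11: dominated by Opt2 (write latency 30.8≤41.5, storage 41≥10, cost 1304≤1400).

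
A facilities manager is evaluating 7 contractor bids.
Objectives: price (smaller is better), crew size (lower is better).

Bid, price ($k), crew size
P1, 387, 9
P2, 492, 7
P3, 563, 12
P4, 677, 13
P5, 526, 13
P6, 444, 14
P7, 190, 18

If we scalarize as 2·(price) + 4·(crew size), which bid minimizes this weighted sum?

P7

P1: 2·387 + 4·9 = 810
P2: 2·492 + 4·7 = 1012
P3: 2·563 + 4·12 = 1174
P4: 2·677 + 4·13 = 1406
P5: 2·526 + 4·13 = 1104
P6: 2·444 + 4·14 = 944
P7: 2·190 + 4·18 = 452
Lowest: P7 at 452.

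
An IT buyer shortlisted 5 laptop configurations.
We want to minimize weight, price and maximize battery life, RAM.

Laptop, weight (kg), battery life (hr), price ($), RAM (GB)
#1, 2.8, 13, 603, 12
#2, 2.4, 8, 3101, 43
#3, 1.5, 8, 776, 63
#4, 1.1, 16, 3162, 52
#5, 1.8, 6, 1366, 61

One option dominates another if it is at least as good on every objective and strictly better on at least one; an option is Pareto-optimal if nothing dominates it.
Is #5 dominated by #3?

#3 vs #5: weight 1.5≤1.8, battery life 8≥6, price 776≤1366, RAM 63≥61 — #3 is at least as good on every objective with at least one strict improvement.

Yes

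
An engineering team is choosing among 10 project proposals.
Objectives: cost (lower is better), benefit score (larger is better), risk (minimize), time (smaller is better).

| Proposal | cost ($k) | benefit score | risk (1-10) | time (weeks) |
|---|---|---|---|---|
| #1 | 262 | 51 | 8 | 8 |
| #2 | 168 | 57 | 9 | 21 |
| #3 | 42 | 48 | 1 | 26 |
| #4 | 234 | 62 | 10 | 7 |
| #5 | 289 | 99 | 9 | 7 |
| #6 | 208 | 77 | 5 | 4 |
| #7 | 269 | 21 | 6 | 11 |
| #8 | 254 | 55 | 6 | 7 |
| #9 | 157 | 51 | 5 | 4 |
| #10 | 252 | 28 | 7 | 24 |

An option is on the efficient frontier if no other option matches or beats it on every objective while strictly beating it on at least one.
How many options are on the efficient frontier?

5

#1: dominated by #6 (cost 208≤262, benefit score 77≥51, risk 5≤8, time 4≤8).
#2: not dominated.
#3: not dominated (best cost).
#4: dominated by #6 (cost 208≤234, benefit score 77≥62, risk 5≤10, time 4≤7).
#5: not dominated (best benefit score).
#6: not dominated.
#7: dominated by #6 (cost 208≤269, benefit score 77≥21, risk 5≤6, time 4≤11).
#8: dominated by #6 (cost 208≤254, benefit score 77≥55, risk 5≤6, time 4≤7).
#9: not dominated.
#10: dominated by #6 (cost 208≤252, benefit score 77≥28, risk 5≤7, time 4≤24).
Pareto-optimal: #2, #3, #5, #6, #9 → 5.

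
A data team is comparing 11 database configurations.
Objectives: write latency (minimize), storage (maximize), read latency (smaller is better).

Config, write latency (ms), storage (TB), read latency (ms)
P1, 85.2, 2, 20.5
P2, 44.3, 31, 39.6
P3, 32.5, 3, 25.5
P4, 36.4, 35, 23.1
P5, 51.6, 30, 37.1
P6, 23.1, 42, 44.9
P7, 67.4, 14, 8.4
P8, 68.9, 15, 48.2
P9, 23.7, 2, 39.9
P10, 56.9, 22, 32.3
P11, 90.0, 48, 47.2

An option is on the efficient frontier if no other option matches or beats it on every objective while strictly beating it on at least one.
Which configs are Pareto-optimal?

P3, P4, P6, P7, P9, P11

P1: dominated by P7 (write latency 67.4≤85.2, storage 14≥2, read latency 8.4≤20.5).
P2: dominated by P4 (write latency 36.4≤44.3, storage 35≥31, read latency 23.1≤39.6).
P3: not dominated.
P4: not dominated.
P5: dominated by P4 (write latency 36.4≤51.6, storage 35≥30, read latency 23.1≤37.1).
P6: not dominated (best write latency).
P7: not dominated (best read latency).
P8: dominated by P2 (write latency 44.3≤68.9, storage 31≥15, read latency 39.6≤48.2).
P9: not dominated.
P10: dominated by P4 (write latency 36.4≤56.9, storage 35≥22, read latency 23.1≤32.3).
P11: not dominated (best storage).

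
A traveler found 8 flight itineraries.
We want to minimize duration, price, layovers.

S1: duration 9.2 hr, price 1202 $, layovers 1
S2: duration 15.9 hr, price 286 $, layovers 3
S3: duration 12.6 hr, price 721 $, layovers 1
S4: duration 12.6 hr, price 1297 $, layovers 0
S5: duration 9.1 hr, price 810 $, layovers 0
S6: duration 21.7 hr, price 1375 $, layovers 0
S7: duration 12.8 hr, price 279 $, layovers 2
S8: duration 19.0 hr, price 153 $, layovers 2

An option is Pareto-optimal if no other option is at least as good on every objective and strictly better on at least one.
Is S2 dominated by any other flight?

Yes

S7 vs S2: duration 12.8≤15.9, price 279≤286, layovers 2≤3 — S7 is at least as good on every objective and strictly better on at least one, so S7 dominates S2.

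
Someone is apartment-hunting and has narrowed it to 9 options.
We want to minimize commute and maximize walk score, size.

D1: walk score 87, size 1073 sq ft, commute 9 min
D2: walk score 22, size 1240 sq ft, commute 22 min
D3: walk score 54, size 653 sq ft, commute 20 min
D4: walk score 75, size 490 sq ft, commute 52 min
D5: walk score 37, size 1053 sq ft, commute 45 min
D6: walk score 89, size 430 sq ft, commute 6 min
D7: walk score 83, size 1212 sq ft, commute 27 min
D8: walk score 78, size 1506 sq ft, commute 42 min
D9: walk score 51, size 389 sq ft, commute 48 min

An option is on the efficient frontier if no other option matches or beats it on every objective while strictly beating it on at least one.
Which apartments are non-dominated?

D1, D2, D6, D7, D8

D1: not dominated.
D2: not dominated.
D3: dominated by D1 (walk score 87≥54, size 1073≥653, commute 9≤20).
D4: dominated by D1 (walk score 87≥75, size 1073≥490, commute 9≤52).
D5: dominated by D1 (walk score 87≥37, size 1073≥1053, commute 9≤45).
D6: not dominated (best walk score).
D7: not dominated.
D8: not dominated (best size).
D9: dominated by D1 (walk score 87≥51, size 1073≥389, commute 9≤48).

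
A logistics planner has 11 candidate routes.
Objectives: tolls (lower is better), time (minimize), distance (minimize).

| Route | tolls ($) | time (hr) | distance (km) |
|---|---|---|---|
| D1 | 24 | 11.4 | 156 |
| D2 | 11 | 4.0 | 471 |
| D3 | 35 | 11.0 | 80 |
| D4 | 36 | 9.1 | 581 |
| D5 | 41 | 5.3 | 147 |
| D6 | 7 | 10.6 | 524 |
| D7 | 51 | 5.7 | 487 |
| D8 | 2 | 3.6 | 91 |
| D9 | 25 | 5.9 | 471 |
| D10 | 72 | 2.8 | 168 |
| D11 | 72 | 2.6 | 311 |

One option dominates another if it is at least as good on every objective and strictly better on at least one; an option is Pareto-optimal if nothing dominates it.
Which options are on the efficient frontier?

D1: dominated by D8 (tolls 2≤24, time 3.6≤11.4, distance 91≤156).
D2: dominated by D8 (tolls 2≤11, time 3.6≤4.0, distance 91≤471).
D3: not dominated (best distance).
D4: dominated by D2 (tolls 11≤36, time 4.0≤9.1, distance 471≤581).
D5: dominated by D8 (tolls 2≤41, time 3.6≤5.3, distance 91≤147).
D6: dominated by D8 (tolls 2≤7, time 3.6≤10.6, distance 91≤524).
D7: dominated by D2 (tolls 11≤51, time 4.0≤5.7, distance 471≤487).
D8: not dominated (best tolls).
D9: dominated by D2 (tolls 11≤25, time 4.0≤5.9, distance 471≤471).
D10: not dominated.
D11: not dominated (best time).

D3, D8, D10, D11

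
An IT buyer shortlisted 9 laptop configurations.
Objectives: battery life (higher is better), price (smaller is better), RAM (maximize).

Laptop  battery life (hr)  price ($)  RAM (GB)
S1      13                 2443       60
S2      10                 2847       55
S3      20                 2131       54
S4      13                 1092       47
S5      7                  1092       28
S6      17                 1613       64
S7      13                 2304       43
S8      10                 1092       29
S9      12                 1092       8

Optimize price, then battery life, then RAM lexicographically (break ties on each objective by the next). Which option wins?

S4

First minimize price: best is 1092, kept {S4, S5, S8, S9}.
Then maximize battery life: best is 13, kept {S4}.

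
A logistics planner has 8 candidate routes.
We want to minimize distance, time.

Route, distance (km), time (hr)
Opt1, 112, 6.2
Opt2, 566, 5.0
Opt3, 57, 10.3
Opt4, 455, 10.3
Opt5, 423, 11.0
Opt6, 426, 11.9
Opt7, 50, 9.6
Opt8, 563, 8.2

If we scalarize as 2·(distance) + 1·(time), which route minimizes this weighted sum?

Opt1: 2·112 + 1·6.2 = 230.2
Opt2: 2·566 + 1·5.0 = 1137.0
Opt3: 2·57 + 1·10.3 = 124.3
Opt4: 2·455 + 1·10.3 = 920.3
Opt5: 2·423 + 1·11.0 = 857.0
Opt6: 2·426 + 1·11.9 = 863.9
Opt7: 2·50 + 1·9.6 = 109.6
Opt8: 2·563 + 1·8.2 = 1134.2
Lowest: Opt7 at 109.6.

Opt7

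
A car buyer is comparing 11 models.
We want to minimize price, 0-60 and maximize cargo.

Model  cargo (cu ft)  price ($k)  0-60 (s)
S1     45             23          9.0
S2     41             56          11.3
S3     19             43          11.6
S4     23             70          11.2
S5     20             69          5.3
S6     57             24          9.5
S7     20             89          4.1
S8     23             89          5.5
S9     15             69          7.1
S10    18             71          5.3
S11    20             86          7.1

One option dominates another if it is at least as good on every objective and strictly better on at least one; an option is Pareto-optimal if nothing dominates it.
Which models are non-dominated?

S1: not dominated (best price).
S2: dominated by S1 (cargo 45≥41, price 23≤56, 0-60 9.0≤11.3).
S3: dominated by S1 (cargo 45≥19, price 23≤43, 0-60 9.0≤11.6).
S4: dominated by S1 (cargo 45≥23, price 23≤70, 0-60 9.0≤11.2).
S5: not dominated.
S6: not dominated (best cargo).
S7: not dominated (best 0-60).
S8: not dominated.
S9: dominated by S5 (cargo 20≥15, price 69≤69, 0-60 5.3≤7.1).
S10: dominated by S5 (cargo 20≥18, price 69≤71, 0-60 5.3≤5.3).
S11: dominated by S5 (cargo 20≥20, price 69≤86, 0-60 5.3≤7.1).

S1, S5, S6, S7, S8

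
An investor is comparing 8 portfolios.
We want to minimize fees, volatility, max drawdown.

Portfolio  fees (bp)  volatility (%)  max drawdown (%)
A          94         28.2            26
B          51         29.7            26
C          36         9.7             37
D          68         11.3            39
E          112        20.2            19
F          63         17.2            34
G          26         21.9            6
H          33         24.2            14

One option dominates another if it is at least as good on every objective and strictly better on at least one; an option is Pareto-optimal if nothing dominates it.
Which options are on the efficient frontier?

A: dominated by G (fees 26≤94, volatility 21.9≤28.2, max drawdown 6≤26).
B: dominated by G (fees 26≤51, volatility 21.9≤29.7, max drawdown 6≤26).
C: not dominated (best volatility).
D: dominated by C (fees 36≤68, volatility 9.7≤11.3, max drawdown 37≤39).
E: not dominated.
F: not dominated.
G: not dominated (best fees).
H: dominated by G (fees 26≤33, volatility 21.9≤24.2, max drawdown 6≤14).

C, E, F, G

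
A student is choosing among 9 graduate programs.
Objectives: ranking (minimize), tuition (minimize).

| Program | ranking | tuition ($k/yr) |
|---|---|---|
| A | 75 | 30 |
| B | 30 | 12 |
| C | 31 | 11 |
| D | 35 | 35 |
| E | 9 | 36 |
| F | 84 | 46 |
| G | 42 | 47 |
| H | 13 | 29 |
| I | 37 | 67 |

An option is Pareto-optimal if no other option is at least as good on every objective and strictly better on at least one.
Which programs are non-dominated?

B, C, E, H

A: dominated by B (ranking 30≤75, tuition 12≤30).
B: not dominated.
C: not dominated (best tuition).
D: dominated by B (ranking 30≤35, tuition 12≤35).
E: not dominated (best ranking).
F: dominated by A (ranking 75≤84, tuition 30≤46).
G: dominated by B (ranking 30≤42, tuition 12≤47).
H: not dominated.
I: dominated by B (ranking 30≤37, tuition 12≤67).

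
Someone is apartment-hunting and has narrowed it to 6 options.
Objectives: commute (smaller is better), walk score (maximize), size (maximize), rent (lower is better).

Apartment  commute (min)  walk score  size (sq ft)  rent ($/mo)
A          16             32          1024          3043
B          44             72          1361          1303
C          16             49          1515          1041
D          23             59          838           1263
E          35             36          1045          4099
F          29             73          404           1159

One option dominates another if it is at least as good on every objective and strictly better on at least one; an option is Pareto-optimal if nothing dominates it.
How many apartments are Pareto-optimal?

A: dominated by C (commute 16≤16, walk score 49≥32, size 1515≥1024, rent 1041≤3043).
B: not dominated.
C: not dominated (best size).
D: not dominated.
E: dominated by C (commute 16≤35, walk score 49≥36, size 1515≥1045, rent 1041≤4099).
F: not dominated (best walk score).
Pareto-optimal: B, C, D, F → 4.

4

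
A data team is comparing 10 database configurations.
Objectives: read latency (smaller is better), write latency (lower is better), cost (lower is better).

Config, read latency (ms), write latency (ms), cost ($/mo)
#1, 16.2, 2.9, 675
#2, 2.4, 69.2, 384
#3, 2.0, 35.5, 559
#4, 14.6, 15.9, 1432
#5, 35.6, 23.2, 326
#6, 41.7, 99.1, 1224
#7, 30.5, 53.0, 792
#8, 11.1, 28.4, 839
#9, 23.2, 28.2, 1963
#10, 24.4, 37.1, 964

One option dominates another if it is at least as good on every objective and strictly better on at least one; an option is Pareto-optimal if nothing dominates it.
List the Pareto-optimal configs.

#1, #2, #3, #4, #5, #8

#1: not dominated (best write latency).
#2: not dominated.
#3: not dominated (best read latency).
#4: not dominated.
#5: not dominated (best cost).
#6: dominated by #1 (read latency 16.2≤41.7, write latency 2.9≤99.1, cost 675≤1224).
#7: dominated by #1 (read latency 16.2≤30.5, write latency 2.9≤53.0, cost 675≤792).
#8: not dominated.
#9: dominated by #1 (read latency 16.2≤23.2, write latency 2.9≤28.2, cost 675≤1963).
#10: dominated by #1 (read latency 16.2≤24.4, write latency 2.9≤37.1, cost 675≤964).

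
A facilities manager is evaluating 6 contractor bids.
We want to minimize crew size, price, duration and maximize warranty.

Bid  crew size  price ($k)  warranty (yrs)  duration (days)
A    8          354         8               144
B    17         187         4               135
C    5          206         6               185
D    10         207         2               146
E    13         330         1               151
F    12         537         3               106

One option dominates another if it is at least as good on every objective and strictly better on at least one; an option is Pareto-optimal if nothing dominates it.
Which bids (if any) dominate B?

none

A: worse on price (354 vs 187).
C: worse on price (206 vs 187).
D: worse on price (207 vs 187).
E: worse on price (330 vs 187).
F: worse on price (537 vs 187).
No option dominates B.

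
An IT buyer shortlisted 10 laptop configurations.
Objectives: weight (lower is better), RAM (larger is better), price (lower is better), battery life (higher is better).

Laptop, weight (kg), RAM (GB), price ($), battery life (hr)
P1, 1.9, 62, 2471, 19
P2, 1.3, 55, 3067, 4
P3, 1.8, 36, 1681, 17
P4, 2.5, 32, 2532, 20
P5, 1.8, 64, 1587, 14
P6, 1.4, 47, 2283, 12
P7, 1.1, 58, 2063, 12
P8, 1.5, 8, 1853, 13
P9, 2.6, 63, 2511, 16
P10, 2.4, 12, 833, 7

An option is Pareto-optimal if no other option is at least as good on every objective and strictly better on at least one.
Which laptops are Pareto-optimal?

P1, P3, P4, P5, P7, P8, P9, P10

P1: not dominated.
P2: dominated by P7 (weight 1.1≤1.3, RAM 58≥55, price 2063≤3067, battery life 12≥4).
P3: not dominated.
P4: not dominated (best battery life).
P5: not dominated (best RAM).
P6: dominated by P7 (weight 1.1≤1.4, RAM 58≥47, price 2063≤2283, battery life 12≥12).
P7: not dominated (best weight).
P8: not dominated.
P9: not dominated.
P10: not dominated (best price).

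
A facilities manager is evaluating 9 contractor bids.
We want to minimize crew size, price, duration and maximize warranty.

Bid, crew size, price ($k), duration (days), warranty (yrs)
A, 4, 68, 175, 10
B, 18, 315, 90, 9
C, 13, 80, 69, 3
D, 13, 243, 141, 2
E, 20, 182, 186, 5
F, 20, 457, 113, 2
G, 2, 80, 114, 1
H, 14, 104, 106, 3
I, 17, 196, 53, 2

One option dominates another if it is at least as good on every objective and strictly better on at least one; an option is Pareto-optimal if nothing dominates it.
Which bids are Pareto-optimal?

A, B, C, G, I

A: not dominated (best price).
B: not dominated.
C: not dominated.
D: dominated by C (crew size 13≤13, price 80≤243, duration 69≤141, warranty 3≥2).
E: dominated by A (crew size 4≤20, price 68≤182, duration 175≤186, warranty 10≥5).
F: dominated by B (crew size 18≤20, price 315≤457, duration 90≤113, warranty 9≥2).
G: not dominated (best crew size).
H: dominated by C (crew size 13≤14, price 80≤104, duration 69≤106, warranty 3≥3).
I: not dominated (best duration).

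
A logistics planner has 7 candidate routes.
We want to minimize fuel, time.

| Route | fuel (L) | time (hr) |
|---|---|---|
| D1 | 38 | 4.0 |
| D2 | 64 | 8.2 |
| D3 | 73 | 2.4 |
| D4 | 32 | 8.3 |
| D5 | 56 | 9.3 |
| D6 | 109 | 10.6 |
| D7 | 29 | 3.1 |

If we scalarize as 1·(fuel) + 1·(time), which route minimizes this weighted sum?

D1: 1·38 + 1·4.0 = 42.0
D2: 1·64 + 1·8.2 = 72.2
D3: 1·73 + 1·2.4 = 75.4
D4: 1·32 + 1·8.3 = 40.3
D5: 1·56 + 1·9.3 = 65.3
D6: 1·109 + 1·10.6 = 119.6
D7: 1·29 + 1·3.1 = 32.1
Lowest: D7 at 32.1.

D7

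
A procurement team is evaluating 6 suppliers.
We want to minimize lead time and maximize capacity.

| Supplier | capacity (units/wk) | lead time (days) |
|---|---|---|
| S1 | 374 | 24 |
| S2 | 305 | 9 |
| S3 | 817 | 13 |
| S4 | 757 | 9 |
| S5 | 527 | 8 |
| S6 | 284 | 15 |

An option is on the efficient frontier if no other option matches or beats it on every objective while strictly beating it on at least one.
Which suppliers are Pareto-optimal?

S1: dominated by S3 (capacity 817≥374, lead time 13≤24).
S2: dominated by S4 (capacity 757≥305, lead time 9≤9).
S3: not dominated (best capacity).
S4: not dominated.
S5: not dominated (best lead time).
S6: dominated by S2 (capacity 305≥284, lead time 9≤15).

S3, S4, S5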